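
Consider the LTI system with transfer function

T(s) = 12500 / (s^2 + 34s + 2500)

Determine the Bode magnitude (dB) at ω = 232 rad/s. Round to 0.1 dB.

-12.4 dB

At s = jω = j232:
quadratic: (j232)² + 34·j232 + 2500 = -51324 + j7888 → |·| ≈ 51927, ∠ ≈ 171.26°
|T| = 12500 / 51927 ≈ 0.24072
Gain = 20 log₁₀(0.24072) ≈ -12.37 dB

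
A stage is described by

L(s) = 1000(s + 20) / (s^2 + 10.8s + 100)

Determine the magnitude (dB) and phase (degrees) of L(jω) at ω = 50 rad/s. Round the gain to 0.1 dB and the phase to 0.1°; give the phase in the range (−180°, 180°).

At s = jω = j50:
zero (s+20): 20 + j50 → |·| = √(20²+50²) = √2900 ≈ 53.852, ∠ = arctan(50/20) ≈ 68.20°
quadratic: (j50)² + 10.8·j50 + 100 = -2400 + j540 → |·| ≈ 2460, ∠ ≈ 167.32°
|L| = 1000 · 53.852 / 2460 ≈ 21.891
Gain = 20 log₁₀(21.891) ≈ 26.81 dB
∠L = 68.20° − 167.32° = -99.12°

26.8 dB, -99.1°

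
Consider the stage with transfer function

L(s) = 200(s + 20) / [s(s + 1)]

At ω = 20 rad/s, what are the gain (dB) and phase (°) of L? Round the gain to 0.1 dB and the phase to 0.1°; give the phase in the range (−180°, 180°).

At s = jω = j20:
zero (s+20): 20 + j20 → |·| = √(20²+20²) = √800 ≈ 28.284, ∠ = arctan(20/20) ≈ 45.00°
pole (s+1): 1 + j20 → |·| = √(1²+20²) = √401 ≈ 20.025, ∠ = arctan(20/1) ≈ 87.14°
pole at origin: |s| = 20, ∠ = 90.00° (in denominator)
|L| = 200 · 28.284 / 400.5 ≈ 14.124
Gain = 20 log₁₀(14.124) ≈ 23.00 dB
∠L = 45.00° − 177.14° = -132.14°

23.0 dB, -132.1°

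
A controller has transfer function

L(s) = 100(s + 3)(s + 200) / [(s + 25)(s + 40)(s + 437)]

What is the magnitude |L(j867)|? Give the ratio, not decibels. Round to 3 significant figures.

At s = jω = j867:
zero (s+3): 3 + j867 → |·| = √(3²+867²) = √751698 ≈ 867.01, ∠ = arctan(867/3) ≈ 89.80°
zero (s+200): 200 + j867 → |·| = √(200²+867²) = √791689 ≈ 889.77, ∠ = arctan(867/200) ≈ 77.01°
pole (s+25): 25 + j867 → |·| = √(25²+867²) = √752314 ≈ 867.36, ∠ = arctan(867/25) ≈ 88.35°
pole (s+40): 40 + j867 → |·| = √(40²+867²) = √753289 ≈ 867.92, ∠ = arctan(867/40) ≈ 87.36°
pole (s+437): 437 + j867 → |·| = √(437²+867²) = √942658 ≈ 970.91, ∠ = arctan(867/437) ≈ 63.25°
|L| = 100 · 7.7144e+05 / 7.309e+08 ≈ 0.10555

0.106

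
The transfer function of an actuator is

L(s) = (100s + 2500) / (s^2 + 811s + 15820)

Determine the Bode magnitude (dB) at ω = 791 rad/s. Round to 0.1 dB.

Substitute s = j791:
Numerator: 100(j791) + 2500 = 2500 + j79100
Denominator: (j791)^2 + 811(j791) + 15820 = -609861 + j641501
|N| = √(2500² + 79100²) ≈ 79139, ∠N ≈ 88.19°
|D| = √(609861² + 641501²) ≈ 8.8513e+05, ∠D ≈ 133.55°
|L| = 79139 / 8.8513e+05 ≈ 0.089409
Gain = 20 log₁₀(0.089409) ≈ -20.97 dB

-21.0 dB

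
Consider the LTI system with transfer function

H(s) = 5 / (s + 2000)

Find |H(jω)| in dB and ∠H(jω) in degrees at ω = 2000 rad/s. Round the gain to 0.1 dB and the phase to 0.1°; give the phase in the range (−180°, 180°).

-55.1 dB, -45.0°

Substitute s = j2000:
Numerator: 5 = 5 + j0
Denominator: (j2000) + 2000 = 2000 + j2000
|N| = √(5² + 0²) ≈ 5, ∠N ≈ 0.00°
|D| = √(2000² + 2000²) ≈ 2828.4, ∠D ≈ 45.00°
|H| = 5 / 2828.4 ≈ 0.0017678
Gain = 20 log₁₀(0.0017678) ≈ -55.05 dB
∠H = 0.00° − 45.00° = -45.00°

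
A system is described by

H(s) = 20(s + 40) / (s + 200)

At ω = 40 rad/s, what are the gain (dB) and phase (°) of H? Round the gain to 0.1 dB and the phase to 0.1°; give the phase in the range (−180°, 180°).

14.9 dB, 33.7°

At s = jω = j40:
zero (s+40): 40 + j40 → |·| = √(40²+40²) = √3200 ≈ 56.569, ∠ = arctan(40/40) ≈ 45.00°
pole (s+200): 200 + j40 → |·| = √(200²+40²) = √41600 ≈ 203.96, ∠ = arctan(40/200) ≈ 11.31°
|H| = 20 · 56.569 / 203.96 ≈ 5.5471
Gain = 20 log₁₀(5.5471) ≈ 14.88 dB
∠H = 45.00° − 11.31° = 33.69°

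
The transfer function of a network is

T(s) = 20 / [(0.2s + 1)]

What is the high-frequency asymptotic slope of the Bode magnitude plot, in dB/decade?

Each pole contributes −20 dB/decade at high frequency; each zero contributes +20 dB/decade.
Net: 0 zero(s) − 1 pole(s) → -20 dB/decade.

-20 dB/decade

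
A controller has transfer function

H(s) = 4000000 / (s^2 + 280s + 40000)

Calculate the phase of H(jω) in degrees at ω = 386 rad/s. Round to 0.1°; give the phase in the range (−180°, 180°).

At s = jω = j386:
quadratic: (j386)² + 280·j386 + 40000 = -108996 + j108080 → |·| ≈ 1.535e+05, ∠ ≈ 135.24°
∠H = 0.00° − 135.24° = -135.24°

-135.2°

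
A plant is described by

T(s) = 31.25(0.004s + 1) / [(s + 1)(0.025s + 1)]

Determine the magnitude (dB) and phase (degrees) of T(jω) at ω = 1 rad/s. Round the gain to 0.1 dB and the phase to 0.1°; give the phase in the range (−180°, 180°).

At ω = 1 rad/s:
zero (1 + j1·0.004) = 1 + j0.004 → |·| ≈ 1, ∠ ≈ 0.23°
pole (1 + j1·1) = 1 + j1 → |·| ≈ 1.4142, ∠ ≈ 45.00°
pole (1 + j1·0.025) = 1 + j0.025 → |·| ≈ 1.0003, ∠ ≈ 1.43°
|T| = 31.25 · 1 / (1.4142 · 1.0003) ≈ 22.091
Gain = 20 log₁₀(22.091) ≈ 26.88 dB
∠T = (0.23°) − (45.00° + 1.43°) = -46.20°

26.9 dB, -46.2°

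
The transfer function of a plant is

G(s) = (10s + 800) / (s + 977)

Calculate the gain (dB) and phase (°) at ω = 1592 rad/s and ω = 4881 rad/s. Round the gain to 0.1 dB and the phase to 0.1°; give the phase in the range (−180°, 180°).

Substitute s = j1592:
Numerator: 10(j1592) + 800 = 800 + j15920
Denominator: (j1592) + 977 = 977 + j1592
|N| = √(800² + 15920²) ≈ 15940, ∠N ≈ 87.12°
|D| = √(977² + 1592²) ≈ 1867.9, ∠D ≈ 58.46°
|G| = 15940 / 1867.9 ≈ 8.5336
Gain = 20 log₁₀(8.5336) ≈ 18.62 dB
∠G = 87.12° − 58.46° = 28.66°

Substitute s = j4881:
Numerator: 10(j4881) + 800 = 800 + j48810
Denominator: (j4881) + 977 = 977 + j4881
|N| = √(800² + 48810²) ≈ 48817, ∠N ≈ 89.06°
|D| = √(977² + 4881²) ≈ 4977.8, ∠D ≈ 78.68°
|G| = 48817 / 4977.8 ≈ 9.8069
Gain = 20 log₁₀(9.8069) ≈ 19.83 dB
∠G = 89.06° − 78.68° = 10.38°

ω = 1592: 18.6 dB, 28.7°; ω = 4881: 19.8 dB, 10.4°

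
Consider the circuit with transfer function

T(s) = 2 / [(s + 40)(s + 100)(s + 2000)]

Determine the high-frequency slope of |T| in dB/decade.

-60 dB/decade

Each pole contributes −20 dB/decade at high frequency; each zero contributes +20 dB/decade.
Net: 0 zero(s) − 3 pole(s) → -60 dB/decade.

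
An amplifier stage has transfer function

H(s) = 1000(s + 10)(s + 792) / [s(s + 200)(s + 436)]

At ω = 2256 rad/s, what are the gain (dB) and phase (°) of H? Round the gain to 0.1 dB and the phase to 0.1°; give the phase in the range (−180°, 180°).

At s = jω = j2256:
zero (s+10): 10 + j2256 → |·| = √(10²+2256²) = √5089636 ≈ 2256, ∠ = arctan(2256/10) ≈ 89.75°
zero (s+792): 792 + j2256 → |·| = √(792²+2256²) = √5716800 ≈ 2391, ∠ = arctan(2256/792) ≈ 70.66°
pole (s+200): 200 + j2256 → |·| = √(200²+2256²) = √5129536 ≈ 2264.8, ∠ = arctan(2256/200) ≈ 84.93°
pole (s+436): 436 + j2256 → |·| = √(436²+2256²) = √5279632 ≈ 2297.7, ∠ = arctan(2256/436) ≈ 79.06°
pole at origin: |s| = 2256, ∠ = 90.00° (in denominator)
|H| = 1000 · 5.3941e+06 / 1.174e+10 ≈ 0.45946
Gain = 20 log₁₀(0.45946) ≈ -6.76 dB
∠H = 160.41° − 253.99° = -93.58°

-6.8 dB, -93.6°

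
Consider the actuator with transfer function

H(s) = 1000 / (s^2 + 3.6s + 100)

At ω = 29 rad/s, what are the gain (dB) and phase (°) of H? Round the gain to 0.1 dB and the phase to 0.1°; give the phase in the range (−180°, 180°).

At s = jω = j29:
quadratic: (j29)² + 3.6·j29 + 100 = -741 + j104.4 → |·| ≈ 748.32, ∠ ≈ 171.98°
|H| = 1000 / 748.32 ≈ 1.3363
Gain = 20 log₁₀(1.3363) ≈ 2.52 dB
∠H = 0.00° − 171.98° = -171.98°

2.5 dB, -172.0°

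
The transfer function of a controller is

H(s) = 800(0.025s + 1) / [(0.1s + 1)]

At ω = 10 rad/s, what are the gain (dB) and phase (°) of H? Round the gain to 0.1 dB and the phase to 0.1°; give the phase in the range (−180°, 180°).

55.3 dB, -31.0°

At ω = 10 rad/s:
zero (1 + j10·0.025) = 1 + j0.25 → |·| ≈ 1.0308, ∠ ≈ 14.04°
pole (1 + j10·0.1) = 1 + j1 → |·| ≈ 1.4142, ∠ ≈ 45.00°
|H| = 800 · 1.0308 / (1.4142) ≈ 583.11
Gain = 20 log₁₀(583.11) ≈ 55.32 dB
∠H = (14.04°) − (45.00°) = -30.96°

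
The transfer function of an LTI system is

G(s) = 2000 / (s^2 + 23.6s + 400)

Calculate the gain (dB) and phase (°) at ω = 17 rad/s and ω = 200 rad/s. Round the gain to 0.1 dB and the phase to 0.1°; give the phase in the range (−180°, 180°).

At s = jω = j17:
quadratic: (j17)² + 23.6·j17 + 400 = 111 + j401.2 → |·| ≈ 416.27, ∠ ≈ 74.53°
|G| = 2000 / 416.27 ≈ 4.8046
Gain = 20 log₁₀(4.8046) ≈ 13.63 dB
∠G = 0.00° − 74.53° = -74.53°

At s = jω = j200:
quadratic: (j200)² + 23.6·j200 + 400 = -39600 + j4720 → |·| ≈ 39880, ∠ ≈ 173.20°
|G| = 2000 / 39880 ≈ 0.05015
Gain = 20 log₁₀(0.05015) ≈ -25.99 dB
∠G = 0.00° − 173.20° = -173.20°

ω = 17: 13.6 dB, -74.5°; ω = 200: -26.0 dB, -173.2°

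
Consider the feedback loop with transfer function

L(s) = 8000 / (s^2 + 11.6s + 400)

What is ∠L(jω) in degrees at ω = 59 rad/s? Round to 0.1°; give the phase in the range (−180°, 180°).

-167.5°

At s = jω = j59:
quadratic: (j59)² + 11.6·j59 + 400 = -3081 + j684.4 → |·| ≈ 3156.1, ∠ ≈ 167.48°
∠L = 0.00° − 167.48° = -167.48°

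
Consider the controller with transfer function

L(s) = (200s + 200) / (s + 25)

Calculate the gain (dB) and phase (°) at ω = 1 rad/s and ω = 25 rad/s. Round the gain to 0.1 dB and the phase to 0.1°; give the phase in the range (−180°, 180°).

Substitute s = j1:
Numerator: 200(j1) + 200 = 200 + j200
Denominator: (j1) + 25 = 25 + j1
|N| = √(200² + 200²) ≈ 282.84, ∠N ≈ 45.00°
|D| = √(25² + 1²) ≈ 25.02, ∠D ≈ 2.29°
|L| = 282.84 / 25.02 ≈ 11.305
Gain = 20 log₁₀(11.305) ≈ 21.07 dB
∠L = 45.00° − 2.29° = 42.71°

Substitute s = j25:
Numerator: 200(j25) + 200 = 200 + j5000
Denominator: (j25) + 25 = 25 + j25
|N| = √(200² + 5000²) ≈ 5004, ∠N ≈ 87.71°
|D| = √(25² + 25²) ≈ 35.355, ∠D ≈ 45.00°
|L| = 5004 / 35.355 ≈ 141.54
Gain = 20 log₁₀(141.54) ≈ 43.02 dB
∠L = 87.71° − 45.00° = 42.71°

ω = 1: 21.1 dB, 42.7°; ω = 25: 43.0 dB, 42.7°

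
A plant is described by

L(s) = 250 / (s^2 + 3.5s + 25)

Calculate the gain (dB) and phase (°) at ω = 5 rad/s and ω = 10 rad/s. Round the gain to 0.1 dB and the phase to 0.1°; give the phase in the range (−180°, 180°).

ω = 5: 23.1 dB, -90.0°; ω = 10: 9.6 dB, -155.0°

At s = jω = j5:
quadratic: (j5)² + 3.5·j5 + 25 = 0 + j17.5 → |·| ≈ 17.5, ∠ ≈ 90.00°
|L| = 250 / 17.5 ≈ 14.286
Gain = 20 log₁₀(14.286) ≈ 23.10 dB
∠L = 0.00° − 90.00° = -90.00°

At s = jω = j10:
quadratic: (j10)² + 3.5·j10 + 25 = -75 + j35 → |·| ≈ 82.765, ∠ ≈ 154.98°
|L| = 250 / 82.765 ≈ 3.0206
Gain = 20 log₁₀(3.0206) ≈ 9.60 dB
∠L = 0.00° − 154.98° = -154.98°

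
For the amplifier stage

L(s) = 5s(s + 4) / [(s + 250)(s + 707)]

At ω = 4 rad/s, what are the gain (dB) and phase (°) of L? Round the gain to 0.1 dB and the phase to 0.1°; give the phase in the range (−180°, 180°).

-63.9 dB, 133.8°

At s = jω = j4:
zero (s+4): 4 + j4 → |·| = √(4²+4²) = √32 ≈ 5.6569, ∠ = arctan(4/4) ≈ 45.00°
zero at origin: s = j4 → |·| = 4, ∠ = 90.00°
pole (s+250): 250 + j4 → |·| = √(250²+4²) = √62516 ≈ 250.03, ∠ = arctan(4/250) ≈ 0.92°
pole (s+707): 707 + j4 → |·| = √(707²+4²) = √499865 ≈ 707.01, ∠ = arctan(4/707) ≈ 0.32°
|L| = 5 · 22.628 / 1.7677e+05 ≈ 0.00064004
Gain = 20 log₁₀(0.00064004) ≈ -63.88 dB
∠L = 135.00° − 1.24° = 133.76°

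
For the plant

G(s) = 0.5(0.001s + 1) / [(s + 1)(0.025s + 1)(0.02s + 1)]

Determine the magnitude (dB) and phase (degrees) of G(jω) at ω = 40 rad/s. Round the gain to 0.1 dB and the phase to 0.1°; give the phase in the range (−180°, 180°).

-43.2 dB, -169.9°

At ω = 40 rad/s:
zero (1 + j40·0.001) = 1 + j0.04 → |·| ≈ 1.0008, ∠ ≈ 2.29°
pole (1 + j40·1) = 1 + j40 → |·| ≈ 40.012, ∠ ≈ 88.57°
pole (1 + j40·0.025) = 1 + j1 → |·| ≈ 1.4142, ∠ ≈ 45.00°
pole (1 + j40·0.02) = 1 + j0.8 → |·| ≈ 1.2806, ∠ ≈ 38.66°
|G| = 0.5 · 1.0008 / (40.012 · 1.4142 · 1.2806) ≈ 0.0069056
Gain = 20 log₁₀(0.0069056) ≈ -43.22 dB
∠G = (2.29°) − (88.57° + 45.00° + 38.66°) = -169.94°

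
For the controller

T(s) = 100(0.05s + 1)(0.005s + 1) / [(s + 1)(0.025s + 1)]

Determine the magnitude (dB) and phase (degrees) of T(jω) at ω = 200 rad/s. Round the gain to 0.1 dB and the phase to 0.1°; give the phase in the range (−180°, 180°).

At ω = 200 rad/s:
zero (1 + j200·0.05) = 1 + j10 → |·| ≈ 10.05, ∠ ≈ 84.29°
zero (1 + j200·0.005) = 1 + j1 → |·| ≈ 1.4142, ∠ ≈ 45.00°
pole (1 + j200·1) = 1 + j200 → |·| ≈ 200, ∠ ≈ 89.71°
pole (1 + j200·0.025) = 1 + j5 → |·| ≈ 5.099, ∠ ≈ 78.69°
|T| = 100 · 10.05 · 1.4142 / (200 · 5.099) ≈ 1.3937
Gain = 20 log₁₀(1.3937) ≈ 2.88 dB
∠T = (84.29° + 45.00°) − (89.71° + 78.69°) = -39.11°

2.9 dB, -39.1°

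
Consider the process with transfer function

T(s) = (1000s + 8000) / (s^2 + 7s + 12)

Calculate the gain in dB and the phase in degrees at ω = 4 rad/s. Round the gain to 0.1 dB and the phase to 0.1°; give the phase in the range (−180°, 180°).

50.0 dB, -71.6°

Substitute s = j4:
Numerator: 1000(j4) + 8000 = 8000 + j4000
Denominator: (j4)^2 + 7(j4) + 12 = -4 + j28
|N| = √(8000² + 4000²) ≈ 8944.3, ∠N ≈ 26.57°
|D| = √(4² + 28²) ≈ 28.284, ∠D ≈ 98.13°
|T| = 8944.3 / 28.284 ≈ 316.23
Gain = 20 log₁₀(316.23) ≈ 50.00 dB
∠T = 26.57° − 98.13° = -71.56°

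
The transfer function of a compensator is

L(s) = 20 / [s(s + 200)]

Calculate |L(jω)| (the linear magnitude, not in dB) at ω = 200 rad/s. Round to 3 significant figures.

0.000354

At s = jω = j200:
pole (s+200): 200 + j200 → |·| = √(200²+200²) = √80000 ≈ 282.84, ∠ = arctan(200/200) ≈ 45.00°
pole at origin: |s| = 200, ∠ = 90.00° (in denominator)
|L| = 20 / 56568 ≈ 0.00035356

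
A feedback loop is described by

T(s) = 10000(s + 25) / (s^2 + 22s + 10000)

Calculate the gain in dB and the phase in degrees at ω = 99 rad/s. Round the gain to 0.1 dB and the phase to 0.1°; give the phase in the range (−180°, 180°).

At s = jω = j99:
zero (s+25): 25 + j99 → |·| = √(25²+99²) = √10426 ≈ 102.11, ∠ = arctan(99/25) ≈ 75.83°
quadratic: (j99)² + 22·j99 + 10000 = 199 + j2178 → |·| ≈ 2187.1, ∠ ≈ 84.78°
|T| = 10000 · 102.11 / 2187.1 ≈ 466.87
Gain = 20 log₁₀(466.87) ≈ 53.38 dB
∠T = 75.83° − 84.78° = -8.95°

53.4 dB, -9.0°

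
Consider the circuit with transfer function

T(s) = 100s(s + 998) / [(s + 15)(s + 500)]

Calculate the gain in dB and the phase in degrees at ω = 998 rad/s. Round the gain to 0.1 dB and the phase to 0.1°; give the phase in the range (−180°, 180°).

42.0 dB, -17.5°

At s = jω = j998:
zero (s+998): 998 + j998 → |·| = √(998²+998²) = √1992008 ≈ 1411.4, ∠ = arctan(998/998) ≈ 45.00°
zero at origin: s = j998 → |·| = 998, ∠ = 90.00°
pole (s+15): 15 + j998 → |·| = √(15²+998²) = √996229 ≈ 998.11, ∠ = arctan(998/15) ≈ 89.14°
pole (s+500): 500 + j998 → |·| = √(500²+998²) = √1246004 ≈ 1116.2, ∠ = arctan(998/500) ≈ 63.39°
|T| = 100 · 1.4086e+06 / 1.1141e+06 ≈ 126.43
Gain = 20 log₁₀(126.43) ≈ 42.04 dB
∠T = 135.00° − 152.53° = -17.53°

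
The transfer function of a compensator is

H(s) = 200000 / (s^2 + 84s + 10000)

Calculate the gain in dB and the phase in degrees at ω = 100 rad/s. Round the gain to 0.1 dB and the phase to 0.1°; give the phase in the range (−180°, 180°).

27.5 dB, -90.0°

At s = jω = j100:
quadratic: (j100)² + 84·j100 + 10000 = 0 + j8400 → |·| ≈ 8400, ∠ ≈ 90.00°
|H| = 200000 / 8400 ≈ 23.81
Gain = 20 log₁₀(23.81) ≈ 27.54 dB
∠H = 0.00° − 90.00° = -90.00°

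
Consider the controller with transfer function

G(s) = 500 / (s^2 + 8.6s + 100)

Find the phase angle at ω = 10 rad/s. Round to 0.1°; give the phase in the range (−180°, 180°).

At s = jω = j10:
quadratic: (j10)² + 8.6·j10 + 100 = 0 + j86 → |·| ≈ 86, ∠ ≈ 90.00°
∠G = 0.00° − 90.00° = -90.00°

-90.0°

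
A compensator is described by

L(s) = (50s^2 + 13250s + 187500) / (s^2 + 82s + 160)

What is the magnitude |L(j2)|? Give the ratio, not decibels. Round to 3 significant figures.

836

Substitute s = j2:
Numerator: 50(j2)^2 + 13250(j2) + 187500 = 187300 + j26500
Denominator: (j2)^2 + 82(j2) + 160 = 156 + j164
|N| = √(187300² + 26500²) ≈ 1.8917e+05, ∠N ≈ 8.05°
|D| = √(156² + 164²) ≈ 226.34, ∠D ≈ 46.43°
|L| = 1.8917e+05 / 226.34 ≈ 835.78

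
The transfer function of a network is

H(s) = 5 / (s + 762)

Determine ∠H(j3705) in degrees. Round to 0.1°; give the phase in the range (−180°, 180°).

-78.4°

Substitute s = j3705:
Numerator: 5 = 5 + j0
Denominator: (j3705) + 762 = 762 + j3705
|N| = √(5² + 0²) ≈ 5, ∠N ≈ 0.00°
|D| = √(762² + 3705²) ≈ 3782.5, ∠D ≈ 78.38°
∠H = 0.00° − 78.38° = -78.38°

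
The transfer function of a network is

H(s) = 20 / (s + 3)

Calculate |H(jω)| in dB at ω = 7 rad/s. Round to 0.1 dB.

At s = jω = j7:
pole (s+3): 3 + j7 → |·| = √(3²+7²) = √58 ≈ 7.6158, ∠ = arctan(7/3) ≈ 66.80°
|H| = 20 / 7.6158 ≈ 2.6261
Gain = 20 log₁₀(2.6261) ≈ 8.39 dB

8.4 dB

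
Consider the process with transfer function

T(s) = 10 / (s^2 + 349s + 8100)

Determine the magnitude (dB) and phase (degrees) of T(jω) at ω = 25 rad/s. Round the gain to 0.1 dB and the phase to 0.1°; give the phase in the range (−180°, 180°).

-61.2 dB, -49.4°

Substitute s = j25:
Numerator: 10 = 10 + j0
Denominator: (j25)^2 + 349(j25) + 8100 = 7475 + j8725
|N| = √(10² + 0²) ≈ 10, ∠N ≈ 0.00°
|D| = √(7475² + 8725²) ≈ 11489, ∠D ≈ 49.41°
|T| = 10 / 11489 ≈ 0.0008704
Gain = 20 log₁₀(0.0008704) ≈ -61.21 dB
∠T = 0.00° − 49.41° = -49.41°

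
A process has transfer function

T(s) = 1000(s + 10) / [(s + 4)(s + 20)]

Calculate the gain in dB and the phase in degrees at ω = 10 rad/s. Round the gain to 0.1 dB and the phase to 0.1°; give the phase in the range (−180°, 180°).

35.4 dB, -49.8°

At s = jω = j10:
zero (s+10): 10 + j10 → |·| = √(10²+10²) = √200 ≈ 14.142, ∠ = arctan(10/10) ≈ 45.00°
pole (s+4): 4 + j10 → |·| = √(4²+10²) = √116 ≈ 10.77, ∠ = arctan(10/4) ≈ 68.20°
pole (s+20): 20 + j10 → |·| = √(20²+10²) = √500 ≈ 22.361, ∠ = arctan(10/20) ≈ 26.57°
|T| = 1000 · 14.142 / 240.83 ≈ 58.722
Gain = 20 log₁₀(58.722) ≈ 35.38 dB
∠T = 45.00° − 94.77° = -49.77°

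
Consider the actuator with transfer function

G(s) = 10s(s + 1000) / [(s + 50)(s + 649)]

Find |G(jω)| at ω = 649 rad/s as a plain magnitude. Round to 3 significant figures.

13.0

At s = jω = j649:
zero (s+1000): 1000 + j649 → |·| = √(1000²+649²) = √1421201 ≈ 1192.1, ∠ = arctan(649/1000) ≈ 32.98°
zero at origin: s = j649 → |·| = 649, ∠ = 90.00°
pole (s+50): 50 + j649 → |·| = √(50²+649²) = √423701 ≈ 650.92, ∠ = arctan(649/50) ≈ 85.59°
pole (s+649): 649 + j649 → |·| = √(649²+649²) = √842402 ≈ 917.82, ∠ = arctan(649/649) ≈ 45.00°
|G| = 10 · 7.7367e+05 / 5.9743e+05 ≈ 12.95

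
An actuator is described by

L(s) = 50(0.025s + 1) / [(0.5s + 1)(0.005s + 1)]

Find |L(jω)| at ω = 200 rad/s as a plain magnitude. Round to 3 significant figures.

1.80

At ω = 200 rad/s:
zero (1 + j200·0.025) = 1 + j5 → |·| ≈ 5.099, ∠ ≈ 78.69°
pole (1 + j200·0.5) = 1 + j100 → |·| ≈ 100, ∠ ≈ 89.43°
pole (1 + j200·0.005) = 1 + j1 → |·| ≈ 1.4142, ∠ ≈ 45.00°
|L| = 50 · 5.099 / (100 · 1.4142) ≈ 1.8028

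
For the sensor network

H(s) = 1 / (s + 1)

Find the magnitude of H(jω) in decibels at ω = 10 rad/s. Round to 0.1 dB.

At s = jω = j10:
pole (s+1): 1 + j10 → |·| = √(1²+10²) = √101 ≈ 10.05, ∠ = arctan(10/1) ≈ 84.29°
|H| = 1 / 10.05 ≈ 0.099502
Gain = 20 log₁₀(0.099502) ≈ -20.04 dB

-20.0 dB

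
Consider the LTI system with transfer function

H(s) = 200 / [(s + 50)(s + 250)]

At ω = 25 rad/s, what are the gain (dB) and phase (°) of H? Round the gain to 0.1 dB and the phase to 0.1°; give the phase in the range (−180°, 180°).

-36.9 dB, -32.3°

At s = jω = j25:
pole (s+50): 50 + j25 → |·| = √(50²+25²) = √3125 ≈ 55.902, ∠ = arctan(25/50) ≈ 26.57°
pole (s+250): 250 + j25 → |·| = √(250²+25²) = √63125 ≈ 251.25, ∠ = arctan(25/250) ≈ 5.71°
|H| = 200 / 14045 ≈ 0.01424
Gain = 20 log₁₀(0.01424) ≈ -36.93 dB
∠H = 0.00° − 32.28° = -32.28°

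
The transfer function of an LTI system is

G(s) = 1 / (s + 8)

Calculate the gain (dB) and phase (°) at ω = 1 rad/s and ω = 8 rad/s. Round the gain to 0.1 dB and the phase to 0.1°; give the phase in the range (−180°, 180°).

ω = 1: -18.1 dB, -7.1°; ω = 8: -21.1 dB, -45.0°

At s = jω = j1:
pole (s+8): 8 + j1 → |·| = √(8²+1²) = √65 ≈ 8.0623, ∠ = arctan(1/8) ≈ 7.13°
|G| = 1 / 8.0623 ≈ 0.12403
Gain = 20 log₁₀(0.12403) ≈ -18.13 dB
∠G = 0.00° − 7.13° = -7.13°

At s = jω = j8:
pole (s+8): 8 + j8 → |·| = √(8²+8²) = √128 ≈ 11.314, ∠ = arctan(8/8) ≈ 45.00°
|G| = 1 / 11.314 ≈ 0.088386
Gain = 20 log₁₀(0.088386) ≈ -21.07 dB
∠G = 0.00° − 45.00° = -45.00°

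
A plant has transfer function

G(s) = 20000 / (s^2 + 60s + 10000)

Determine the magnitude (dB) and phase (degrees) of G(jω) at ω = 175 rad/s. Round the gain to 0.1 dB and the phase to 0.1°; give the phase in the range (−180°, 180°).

At s = jω = j175:
quadratic: (j175)² + 60·j175 + 10000 = -20625 + j10500 → |·| ≈ 23144, ∠ ≈ 153.02°
|G| = 20000 / 23144 ≈ 0.86415
Gain = 20 log₁₀(0.86415) ≈ -1.27 dB
∠G = 0.00° − 153.02° = -153.02°

-1.3 dB, -153.0°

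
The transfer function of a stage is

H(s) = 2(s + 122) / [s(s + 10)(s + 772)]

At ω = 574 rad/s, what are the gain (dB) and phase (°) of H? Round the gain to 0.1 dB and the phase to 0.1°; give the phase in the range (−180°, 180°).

At s = jω = j574:
zero (s+122): 122 + j574 → |·| = √(122²+574²) = √344360 ≈ 586.82, ∠ = arctan(574/122) ≈ 78.00°
pole (s+10): 10 + j574 → |·| = √(10²+574²) = √329576 ≈ 574.09, ∠ = arctan(574/10) ≈ 89.00°
pole (s+772): 772 + j574 → |·| = √(772²+574²) = √925460 ≈ 962.01, ∠ = arctan(574/772) ≈ 36.63°
pole at origin: |s| = 574, ∠ = 90.00° (in denominator)
|H| = 2 · 586.82 / 3.1701e+08 ≈ 3.7022e-06
Gain = 20 log₁₀(3.7022e-06) ≈ -108.63 dB
∠H = 78.00° − 215.63° = -137.63°

-108.6 dB, -137.6°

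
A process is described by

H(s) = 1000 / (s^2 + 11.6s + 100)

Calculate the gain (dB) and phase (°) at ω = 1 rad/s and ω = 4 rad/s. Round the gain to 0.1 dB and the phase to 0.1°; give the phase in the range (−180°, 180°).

ω = 1: 20.0 dB, -6.7°; ω = 4: 20.4 dB, -28.9°

At s = jω = j1:
quadratic: (j1)² + 11.6·j1 + 100 = 99 + j11.6 → |·| ≈ 99.677, ∠ ≈ 6.68°
|H| = 1000 / 99.677 ≈ 10.032
Gain = 20 log₁₀(10.032) ≈ 20.03 dB
∠H = 0.00° − 6.68° = -6.68°

At s = jω = j4:
quadratic: (j4)² + 11.6·j4 + 100 = 84 + j46.4 → |·| ≈ 95.963, ∠ ≈ 28.92°
|H| = 1000 / 95.963 ≈ 10.421
Gain = 20 log₁₀(10.421) ≈ 20.36 dB
∠H = 0.00° − 28.92° = -28.92°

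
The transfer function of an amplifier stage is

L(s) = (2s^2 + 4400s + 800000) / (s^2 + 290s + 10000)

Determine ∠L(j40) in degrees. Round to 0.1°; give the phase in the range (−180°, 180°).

Substitute s = j40:
Numerator: 2(j40)^2 + 4400(j40) + 800000 = 796800 + j176000
Denominator: (j40)^2 + 290(j40) + 10000 = 8400 + j11600
|N| = √(796800² + 176000²) ≈ 8.1601e+05, ∠N ≈ 12.46°
|D| = √(8400² + 11600²) ≈ 14322, ∠D ≈ 54.09°
∠L = 12.46° − 54.09° = -41.63°

-41.6°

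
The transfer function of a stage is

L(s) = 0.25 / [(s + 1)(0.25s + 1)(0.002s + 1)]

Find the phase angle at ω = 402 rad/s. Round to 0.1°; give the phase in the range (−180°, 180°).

At ω = 402 rad/s:
pole (1 + j402·1) = 1 + j402 → |·| ≈ 402, ∠ ≈ 89.86°
pole (1 + j402·0.25) = 1 + j100.5 → |·| ≈ 100.5, ∠ ≈ 89.43°
pole (1 + j402·0.002) = 1 + j0.804 → |·| ≈ 1.2831, ∠ ≈ 38.80°
∠L = (0°) − (89.86° + 89.43° + 38.80°) = -218.09° ≡ 141.91° (principal value)

141.9°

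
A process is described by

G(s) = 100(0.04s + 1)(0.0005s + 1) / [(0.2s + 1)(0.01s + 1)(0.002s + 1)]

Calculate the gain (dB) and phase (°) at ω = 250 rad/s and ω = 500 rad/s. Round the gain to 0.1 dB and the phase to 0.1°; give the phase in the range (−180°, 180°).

At ω = 250 rad/s:
zero (1 + j250·0.04) = 1 + j10 → |·| ≈ 10.05, ∠ ≈ 84.29°
zero (1 + j250·0.0005) = 1 + j0.125 → |·| ≈ 1.0078, ∠ ≈ 7.13°
pole (1 + j250·0.2) = 1 + j50 → |·| ≈ 50.01, ∠ ≈ 88.85°
pole (1 + j250·0.01) = 1 + j2.5 → |·| ≈ 2.6926, ∠ ≈ 68.20°
pole (1 + j250·0.002) = 1 + j0.5 → |·| ≈ 1.118, ∠ ≈ 26.57°
|G| = 100 · 10.05 · 1.0078 / (50.01 · 2.6926 · 1.118) ≈ 6.7278
Gain = 20 log₁₀(6.7278) ≈ 16.56 dB
∠G = (84.29° + 7.13°) − (88.85° + 68.20° + 26.57°) = -92.20°

At ω = 500 rad/s:
zero (1 + j500·0.04) = 1 + j20 → |·| ≈ 20.025, ∠ ≈ 87.14°
zero (1 + j500·0.0005) = 1 + j0.25 → |·| ≈ 1.0308, ∠ ≈ 14.04°
pole (1 + j500·0.2) = 1 + j100 → |·| ≈ 100, ∠ ≈ 89.43°
pole (1 + j500·0.01) = 1 + j5 → |·| ≈ 5.099, ∠ ≈ 78.69°
pole (1 + j500·0.002) = 1 + j1 → |·| ≈ 1.4142, ∠ ≈ 45.00°
|G| = 100 · 20.025 · 1.0308 / (100 · 5.099 · 1.4142) ≈ 2.8625
Gain = 20 log₁₀(2.8625) ≈ 9.13 dB
∠G = (87.14° + 14.04°) − (89.43° + 78.69° + 45.00°) = -111.94°

ω = 250: 16.6 dB, -92.2°; ω = 500: 9.1 dB, -111.9°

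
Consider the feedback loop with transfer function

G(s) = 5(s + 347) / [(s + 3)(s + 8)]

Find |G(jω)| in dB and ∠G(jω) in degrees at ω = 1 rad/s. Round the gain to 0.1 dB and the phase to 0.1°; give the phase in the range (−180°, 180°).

At s = jω = j1:
zero (s+347): 347 + j1 → |·| = √(347²+1²) = √120410 ≈ 347, ∠ = arctan(1/347) ≈ 0.17°
pole (s+3): 3 + j1 → |·| = √(3²+1²) = √10 ≈ 3.1623, ∠ = arctan(1/3) ≈ 18.43°
pole (s+8): 8 + j1 → |·| = √(8²+1²) = √65 ≈ 8.0623, ∠ = arctan(1/8) ≈ 7.13°
|G| = 5 · 347 / 25.495 ≈ 68.053
Gain = 20 log₁₀(68.053) ≈ 36.66 dB
∠G = 0.17° − 25.56° = -25.39°

36.7 dB, -25.4°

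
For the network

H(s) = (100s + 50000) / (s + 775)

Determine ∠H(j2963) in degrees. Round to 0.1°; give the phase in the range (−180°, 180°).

Substitute s = j2963:
Numerator: 100(j2963) + 50000 = 50000 + j296300
Denominator: (j2963) + 775 = 775 + j2963
|N| = √(50000² + 296300²) ≈ 3.0049e+05, ∠N ≈ 80.42°
|D| = √(775² + 2963²) ≈ 3062.7, ∠D ≈ 75.34°
∠H = 80.42° − 75.34° = 5.08°

5.1°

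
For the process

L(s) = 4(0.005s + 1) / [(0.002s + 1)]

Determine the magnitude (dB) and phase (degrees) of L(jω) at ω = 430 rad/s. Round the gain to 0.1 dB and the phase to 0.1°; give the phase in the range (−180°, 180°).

At ω = 430 rad/s:
zero (1 + j430·0.005) = 1 + j2.15 → |·| ≈ 2.3712, ∠ ≈ 65.06°
pole (1 + j430·0.002) = 1 + j0.86 → |·| ≈ 1.3189, ∠ ≈ 40.70°
|L| = 4 · 2.3712 / (1.3189) ≈ 7.1914
Gain = 20 log₁₀(7.1914) ≈ 17.14 dB
∠L = (65.06°) − (40.70°) = 24.36°

17.1 dB, 24.4°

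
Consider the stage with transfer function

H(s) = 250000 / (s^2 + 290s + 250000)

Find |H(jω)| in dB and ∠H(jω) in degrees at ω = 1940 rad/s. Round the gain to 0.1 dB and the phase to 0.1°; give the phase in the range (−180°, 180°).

At s = jω = j1940:
quadratic: (j1940)² + 290·j1940 + 250000 = -3513600 + j562600 → |·| ≈ 3.5584e+06, ∠ ≈ 170.90°
|H| = 250000 / 3.5584e+06 ≈ 0.070256
Gain = 20 log₁₀(0.070256) ≈ -23.07 dB
∠H = 0.00° − 170.90° = -170.90°

-23.1 dB, -170.9°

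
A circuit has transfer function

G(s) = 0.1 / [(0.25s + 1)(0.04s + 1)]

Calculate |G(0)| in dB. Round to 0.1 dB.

-20.0 dB

G(0) = 0.1 · 1 / 1 = 0.1
20 log₁₀(0.1) ≈ -20.00 dB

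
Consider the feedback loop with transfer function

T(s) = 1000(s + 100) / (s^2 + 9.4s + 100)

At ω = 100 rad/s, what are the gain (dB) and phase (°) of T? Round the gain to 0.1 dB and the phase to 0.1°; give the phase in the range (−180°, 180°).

At s = jω = j100:
zero (s+100): 100 + j100 → |·| = √(100²+100²) = √20000 ≈ 141.42, ∠ = arctan(100/100) ≈ 45.00°
quadratic: (j100)² + 9.4·j100 + 100 = -9900 + j940 → |·| ≈ 9944.5, ∠ ≈ 174.58°
|T| = 1000 · 141.42 / 9944.5 ≈ 14.221
Gain = 20 log₁₀(14.221) ≈ 23.06 dB
∠T = 45.00° − 174.58° = -129.58°

23.1 dB, -129.6°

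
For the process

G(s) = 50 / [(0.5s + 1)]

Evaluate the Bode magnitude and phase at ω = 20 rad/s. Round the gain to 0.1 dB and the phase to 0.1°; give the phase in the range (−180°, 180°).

At ω = 20 rad/s:
pole (1 + j20·0.5) = 1 + j10 → |·| ≈ 10.05, ∠ ≈ 84.29°
|G| = 50 · 1 / (10.05) ≈ 4.9751
Gain = 20 log₁₀(4.9751) ≈ 13.94 dB
∠G = (0°) − (84.29°) = -84.29°

13.9 dB, -84.3°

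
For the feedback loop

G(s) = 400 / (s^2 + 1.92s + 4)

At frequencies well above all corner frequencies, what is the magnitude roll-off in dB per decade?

Each pole contributes −20 dB/decade at high frequency; each zero contributes +20 dB/decade.
Net: 0 zero(s) − 2 pole(s) → -40 dB/decade.

-40 dB/decade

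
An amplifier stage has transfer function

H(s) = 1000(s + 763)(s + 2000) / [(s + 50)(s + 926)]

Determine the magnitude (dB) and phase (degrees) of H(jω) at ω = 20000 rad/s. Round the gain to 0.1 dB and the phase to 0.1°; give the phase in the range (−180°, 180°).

60.0 dB, -5.1°

At s = jω = j20000:
zero (s+763): 763 + j20000 → |·| = √(763²+20000²) = √400582169 ≈ 20015, ∠ = arctan(20000/763) ≈ 87.82°
zero (s+2000): 2000 + j20000 → |·| = √(2000²+20000²) = √404000000 ≈ 20100, ∠ = arctan(20000/2000) ≈ 84.29°
pole (s+50): 50 + j20000 → |·| = √(50²+20000²) = √400002500 ≈ 20000, ∠ = arctan(20000/50) ≈ 89.86°
pole (s+926): 926 + j20000 → |·| = √(926²+20000²) = √400857476 ≈ 20021, ∠ = arctan(20000/926) ≈ 87.35°
|H| = 1000 · 4.023e+08 / 4.0042e+08 ≈ 1004.7
Gain = 20 log₁₀(1004.7) ≈ 60.04 dB
∠H = 172.11° − 177.21° = -5.10°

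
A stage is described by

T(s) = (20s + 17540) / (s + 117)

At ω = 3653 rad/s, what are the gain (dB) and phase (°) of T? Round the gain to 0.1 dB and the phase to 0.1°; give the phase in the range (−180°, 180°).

Substitute s = j3653:
Numerator: 20(j3653) + 17540 = 17540 + j73060
Denominator: (j3653) + 117 = 117 + j3653
|N| = √(17540² + 73060²) ≈ 75136, ∠N ≈ 76.50°
|D| = √(117² + 3653²) ≈ 3654.9, ∠D ≈ 88.17°
|T| = 75136 / 3654.9 ≈ 20.558
Gain = 20 log₁₀(20.558) ≈ 26.26 dB
∠T = 76.50° − 88.17° = -11.67°

26.3 dB, -11.7°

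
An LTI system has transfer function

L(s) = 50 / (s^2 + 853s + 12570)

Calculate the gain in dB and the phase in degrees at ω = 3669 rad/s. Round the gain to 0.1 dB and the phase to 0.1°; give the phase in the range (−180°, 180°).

-108.8 dB, -166.9°

Substitute s = j3669:
Numerator: 50 = 50 + j0
Denominator: (j3669)^2 + 853(j3669) + 12570 = -13448991 + j3129657
|N| = √(50² + 0²) ≈ 50, ∠N ≈ 0.00°
|D| = √(13448991² + 3129657²) ≈ 1.3808e+07, ∠D ≈ 166.90°
|L| = 50 / 1.3808e+07 ≈ 3.6211e-06
Gain = 20 log₁₀(3.6211e-06) ≈ -108.82 dB
∠L = 0.00° − 166.90° = -166.90°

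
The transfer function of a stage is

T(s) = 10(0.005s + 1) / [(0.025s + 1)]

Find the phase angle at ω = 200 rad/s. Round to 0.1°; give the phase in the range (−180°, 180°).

-33.7°

At ω = 200 rad/s:
zero (1 + j200·0.005) = 1 + j1 → |·| ≈ 1.4142, ∠ ≈ 45.00°
pole (1 + j200·0.025) = 1 + j5 → |·| ≈ 5.099, ∠ ≈ 78.69°
∠T = (45.00°) − (78.69°) = -33.69°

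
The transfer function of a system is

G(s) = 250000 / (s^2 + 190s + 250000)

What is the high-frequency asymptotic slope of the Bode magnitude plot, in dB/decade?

Each pole contributes −20 dB/decade at high frequency; each zero contributes +20 dB/decade.
Net: 0 zero(s) − 2 pole(s) → -40 dB/decade.

-40 dB/decade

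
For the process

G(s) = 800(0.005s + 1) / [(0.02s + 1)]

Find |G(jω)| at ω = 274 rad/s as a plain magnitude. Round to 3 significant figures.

244

At ω = 274 rad/s:
zero (1 + j274·0.005) = 1 + j1.37 → |·| ≈ 1.6961, ∠ ≈ 53.87°
pole (1 + j274·0.02) = 1 + j5.48 → |·| ≈ 5.5705, ∠ ≈ 79.66°
|G| = 800 · 1.6961 / (5.5705) ≈ 243.58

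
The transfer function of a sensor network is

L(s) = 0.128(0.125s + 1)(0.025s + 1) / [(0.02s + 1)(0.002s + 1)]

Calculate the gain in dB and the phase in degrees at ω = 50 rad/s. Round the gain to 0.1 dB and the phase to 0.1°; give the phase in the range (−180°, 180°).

-0.8 dB, 81.5°

At ω = 50 rad/s:
zero (1 + j50·0.125) = 1 + j6.25 → |·| ≈ 6.3295, ∠ ≈ 80.91°
zero (1 + j50·0.025) = 1 + j1.25 → |·| ≈ 1.6008, ∠ ≈ 51.34°
pole (1 + j50·0.02) = 1 + j1 → |·| ≈ 1.4142, ∠ ≈ 45.00°
pole (1 + j50·0.002) = 1 + j0.1 → |·| ≈ 1.005, ∠ ≈ 5.71°
|L| = 0.128 · 6.3295 · 1.6008 / (1.4142 · 1.005) ≈ 0.91251
Gain = 20 log₁₀(0.91251) ≈ -0.80 dB
∠L = (80.91° + 51.34°) − (45.00° + 5.71°) = 81.54°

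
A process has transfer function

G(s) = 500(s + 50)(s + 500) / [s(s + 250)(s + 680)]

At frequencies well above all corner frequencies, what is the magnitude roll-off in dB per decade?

-20 dB/decade

Each pole contributes −20 dB/decade at high frequency; each zero contributes +20 dB/decade.
Net: 2 zero(s) − 3 pole(s) → -20 dB/decade.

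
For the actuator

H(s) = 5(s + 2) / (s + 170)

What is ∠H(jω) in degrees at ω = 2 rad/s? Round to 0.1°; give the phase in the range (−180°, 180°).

44.3°

At s = jω = j2:
zero (s+2): 2 + j2 → |·| = √(2²+2²) = √8 ≈ 2.8284, ∠ = arctan(2/2) ≈ 45.00°
pole (s+170): 170 + j2 → |·| = √(170²+2²) = √28904 ≈ 170.01, ∠ = arctan(2/170) ≈ 0.67°
∠H = 45.00° − 0.67° = 44.33°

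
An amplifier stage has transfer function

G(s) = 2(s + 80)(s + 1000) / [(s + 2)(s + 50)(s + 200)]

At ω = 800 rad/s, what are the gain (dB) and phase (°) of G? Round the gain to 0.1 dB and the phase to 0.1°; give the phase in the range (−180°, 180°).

At s = jω = j800:
zero (s+80): 80 + j800 → |·| = √(80²+800²) = √646400 ≈ 803.99, ∠ = arctan(800/80) ≈ 84.29°
zero (s+1000): 1000 + j800 → |·| = √(1000²+800²) = √1640000 ≈ 1280.6, ∠ = arctan(800/1000) ≈ 38.66°
pole (s+2): 2 + j800 → |·| = √(2²+800²) = √640004 ≈ 800, ∠ = arctan(800/2) ≈ 89.86°
pole (s+50): 50 + j800 → |·| = √(50²+800²) = √642500 ≈ 801.56, ∠ = arctan(800/50) ≈ 86.42°
pole (s+200): 200 + j800 → |·| = √(200²+800²) = √680000 ≈ 824.62, ∠ = arctan(800/200) ≈ 75.96°
|G| = 2 · 1.0296e+06 / 5.2879e+08 ≈ 0.0038942
Gain = 20 log₁₀(0.0038942) ≈ -48.19 dB
∠G = 122.95° − 252.24° = -129.29°

-48.2 dB, -129.3°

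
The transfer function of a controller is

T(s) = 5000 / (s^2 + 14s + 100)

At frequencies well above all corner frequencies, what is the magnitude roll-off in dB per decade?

-40 dB/decade

Each pole contributes −20 dB/decade at high frequency; each zero contributes +20 dB/decade.
Net: 0 zero(s) − 2 pole(s) → -40 dB/decade.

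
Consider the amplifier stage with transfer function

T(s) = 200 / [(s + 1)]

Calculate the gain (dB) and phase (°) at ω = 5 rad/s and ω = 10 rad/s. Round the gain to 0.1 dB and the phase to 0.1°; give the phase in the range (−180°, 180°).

At ω = 5 rad/s:
pole (1 + j5·1) = 1 + j5 → |·| ≈ 5.099, ∠ ≈ 78.69°
|T| = 200 · 1 / (5.099) ≈ 39.223
Gain = 20 log₁₀(39.223) ≈ 31.87 dB
∠T = (0°) − (78.69°) = -78.69°

At ω = 10 rad/s:
pole (1 + j10·1) = 1 + j10 → |·| ≈ 10.05, ∠ ≈ 84.29°
|T| = 200 · 1 / (10.05) ≈ 19.9
Gain = 20 log₁₀(19.9) ≈ 25.98 dB
∠T = (0°) − (84.29°) = -84.29°

ω = 5: 31.9 dB, -78.7°; ω = 10: 26.0 dB, -84.3°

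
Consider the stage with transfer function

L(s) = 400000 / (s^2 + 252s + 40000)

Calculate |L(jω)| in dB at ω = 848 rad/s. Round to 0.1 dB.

-5.0 dB

At s = jω = j848:
quadratic: (j848)² + 252·j848 + 40000 = -679104 + j213696 → |·| ≈ 7.1193e+05, ∠ ≈ 162.53°
|L| = 400000 / 7.1193e+05 ≈ 0.56185
Gain = 20 log₁₀(0.56185) ≈ -5.01 dB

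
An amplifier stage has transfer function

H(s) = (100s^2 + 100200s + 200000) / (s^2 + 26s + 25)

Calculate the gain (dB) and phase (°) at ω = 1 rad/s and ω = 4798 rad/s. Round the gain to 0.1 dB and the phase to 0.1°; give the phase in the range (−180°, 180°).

Substitute s = j1:
Numerator: 100(j1)^2 + 100200(j1) + 200000 = 199900 + j100200
Denominator: (j1)^2 + 26(j1) + 25 = 24 + j26
|N| = √(199900² + 100200²) ≈ 2.2361e+05, ∠N ≈ 26.62°
|D| = √(24² + 26²) ≈ 35.384, ∠D ≈ 47.29°
|H| = 2.2361e+05 / 35.384 ≈ 6319.5
Gain = 20 log₁₀(6319.5) ≈ 76.01 dB
∠H = 26.62° − 47.29° = -20.67°

Substitute s = j4798:
Numerator: 100(j4798)^2 + 100200(j4798) + 200000 = -2301880400 + j480759600
Denominator: (j4798)^2 + 26(j4798) + 25 = -23020779 + j124748
|N| = √(2301880400² + 480759600²) ≈ 2.3515e+09, ∠N ≈ 168.20°
|D| = √(23020779² + 124748²) ≈ 2.3021e+07, ∠D ≈ 179.69°
|H| = 2.3515e+09 / 2.3021e+07 ≈ 102.15
Gain = 20 log₁₀(102.15) ≈ 40.18 dB
∠H = 168.20° − 179.69° = -11.49°

ω = 1: 76.0 dB, -20.7°; ω = 4798: 40.2 dB, -11.5°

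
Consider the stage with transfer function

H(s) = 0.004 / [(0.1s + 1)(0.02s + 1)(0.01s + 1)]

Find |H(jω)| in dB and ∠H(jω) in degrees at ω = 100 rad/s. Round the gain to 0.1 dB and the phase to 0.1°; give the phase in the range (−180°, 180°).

At ω = 100 rad/s:
pole (1 + j100·0.1) = 1 + j10 → |·| ≈ 10.05, ∠ ≈ 84.29°
pole (1 + j100·0.02) = 1 + j2 → |·| ≈ 2.2361, ∠ ≈ 63.43°
pole (1 + j100·0.01) = 1 + j1 → |·| ≈ 1.4142, ∠ ≈ 45.00°
|H| = 0.004 · 1 / (10.05 · 2.2361 · 1.4142) ≈ 0.00012586
Gain = 20 log₁₀(0.00012586) ≈ -78.00 dB
∠H = (0°) − (84.29° + 63.43° + 45.00°) = -192.72° ≡ 167.28° (principal value)

-78.0 dB, 167.3°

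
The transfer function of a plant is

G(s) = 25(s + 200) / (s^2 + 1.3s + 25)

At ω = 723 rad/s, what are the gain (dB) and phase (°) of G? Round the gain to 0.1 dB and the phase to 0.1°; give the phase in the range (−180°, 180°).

At s = jω = j723:
zero (s+200): 200 + j723 → |·| = √(200²+723²) = √562729 ≈ 750.15, ∠ = arctan(723/200) ≈ 74.54°
quadratic: (j723)² + 1.3·j723 + 25 = -522704 + j939.9 → |·| ≈ 5.227e+05, ∠ ≈ 179.90°
|G| = 25 · 750.15 / 5.227e+05 ≈ 0.035879
Gain = 20 log₁₀(0.035879) ≈ -28.90 dB
∠G = 74.54° − 179.90° = -105.36°

-28.9 dB, -105.4°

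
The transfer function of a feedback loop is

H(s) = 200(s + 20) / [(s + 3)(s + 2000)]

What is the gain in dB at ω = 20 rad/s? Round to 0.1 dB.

-17.1 dB

At s = jω = j20:
zero (s+20): 20 + j20 → |·| = √(20²+20²) = √800 ≈ 28.284, ∠ = arctan(20/20) ≈ 45.00°
pole (s+3): 3 + j20 → |·| = √(3²+20²) = √409 ≈ 20.224, ∠ = arctan(20/3) ≈ 81.47°
pole (s+2000): 2000 + j20 → |·| = √(2000²+20²) = √4000400 ≈ 2000.1, ∠ = arctan(20/2000) ≈ 0.57°
|H| = 200 · 28.284 / 40450 ≈ 0.13985
Gain = 20 log₁₀(0.13985) ≈ -17.09 dB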